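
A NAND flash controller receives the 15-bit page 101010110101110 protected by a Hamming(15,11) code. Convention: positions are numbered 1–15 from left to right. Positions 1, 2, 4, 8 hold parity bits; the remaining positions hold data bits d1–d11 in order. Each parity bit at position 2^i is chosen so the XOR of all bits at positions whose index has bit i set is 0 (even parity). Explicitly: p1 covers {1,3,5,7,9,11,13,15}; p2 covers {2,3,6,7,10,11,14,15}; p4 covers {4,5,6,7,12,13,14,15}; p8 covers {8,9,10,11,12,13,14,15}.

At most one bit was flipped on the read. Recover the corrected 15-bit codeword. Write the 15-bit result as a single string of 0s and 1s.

s1 (pos 1,3,5,7,9,11,13,15): 1⊕1⊕1⊕1⊕0⊕0⊕1⊕0 = 1
s2 (pos 2,3,6,7,10,11,14,15): 0⊕1⊕0⊕1⊕1⊕0⊕1⊕0 = 0
s4 (pos 4,5,6,7,12,13,14,15): 0⊕1⊕0⊕1⊕1⊕1⊕1⊕0 = 1
s8 (pos 8,9,10,11,12,13,14,15): 1⊕0⊕1⊕0⊕1⊕1⊕1⊕0 = 1
Syndrome s8…s1 = 1101 → error at position 13.
Flip position 13: 101010110101110 → 101010110101010

101010110101010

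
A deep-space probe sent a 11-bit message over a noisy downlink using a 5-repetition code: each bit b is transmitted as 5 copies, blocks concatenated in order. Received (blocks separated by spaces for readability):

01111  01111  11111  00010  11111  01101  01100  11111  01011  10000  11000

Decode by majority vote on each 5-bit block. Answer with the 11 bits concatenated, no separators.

11101101100

Block 1 (01111): 4 ones → 1
Block 2 (01111): 4 ones → 1
Block 3 (11111): 5 ones → 1
Block 4 (00010): 1 one → 0
Block 5 (11111): 5 ones → 1
Block 6 (01101): 3 ones → 1
Block 7 (01100): 2 ones → 0
Block 8 (11111): 5 ones → 1
Block 9 (01011): 3 ones → 1
Block 10 (10000): 1 one → 0
Block 11 (11000): 2 ones → 0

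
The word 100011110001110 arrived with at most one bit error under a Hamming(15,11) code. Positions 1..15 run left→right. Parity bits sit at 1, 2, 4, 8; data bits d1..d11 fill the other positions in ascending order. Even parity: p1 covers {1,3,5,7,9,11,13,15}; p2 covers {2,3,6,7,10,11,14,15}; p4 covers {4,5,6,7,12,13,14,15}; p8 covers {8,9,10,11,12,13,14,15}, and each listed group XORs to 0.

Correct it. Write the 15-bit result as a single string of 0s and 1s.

110011110001110

s1 (pos 1,3,5,7,9,11,13,15): 1⊕0⊕1⊕1⊕0⊕0⊕1⊕0 = 0
s2 (pos 2,3,6,7,10,11,14,15): 0⊕0⊕1⊕1⊕0⊕0⊕1⊕0 = 1
s4 (pos 4,5,6,7,12,13,14,15): 0⊕1⊕1⊕1⊕1⊕1⊕1⊕0 = 0
s8 (pos 8,9,10,11,12,13,14,15): 1⊕0⊕0⊕0⊕1⊕1⊕1⊕0 = 0
Syndrome s8…s1 = 0010 → error at position 2.
Flip position 2: 100011110001110 → 110011110001110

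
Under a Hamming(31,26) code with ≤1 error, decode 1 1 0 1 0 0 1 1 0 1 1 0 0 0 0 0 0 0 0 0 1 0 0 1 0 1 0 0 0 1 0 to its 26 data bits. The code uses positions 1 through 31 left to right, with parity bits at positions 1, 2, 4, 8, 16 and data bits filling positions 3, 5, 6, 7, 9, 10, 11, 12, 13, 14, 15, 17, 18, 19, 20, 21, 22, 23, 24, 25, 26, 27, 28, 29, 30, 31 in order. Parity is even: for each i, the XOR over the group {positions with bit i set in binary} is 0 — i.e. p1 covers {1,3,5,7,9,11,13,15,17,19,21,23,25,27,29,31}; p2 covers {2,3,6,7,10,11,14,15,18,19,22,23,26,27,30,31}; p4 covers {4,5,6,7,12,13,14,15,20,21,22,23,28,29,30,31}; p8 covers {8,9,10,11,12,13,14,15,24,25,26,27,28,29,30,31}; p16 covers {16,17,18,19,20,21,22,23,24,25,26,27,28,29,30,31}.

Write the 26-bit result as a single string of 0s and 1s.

00010110000000010010100010

s1 (pos 1,3,5,7,9,11,13,15,17,19,21,23,25,27,29,31): 1⊕0⊕0⊕1⊕0⊕1⊕0⊕0⊕0⊕0⊕1⊕0⊕0⊕0⊕0⊕0 = 0
s2 (pos 2,3,6,7,10,11,14,15,18,19,22,23,26,27,30,31): 1⊕0⊕0⊕1⊕1⊕1⊕0⊕0⊕0⊕0⊕0⊕0⊕1⊕0⊕1⊕0 = 0
s4 (pos 4,5,6,7,12,13,14,15,20,21,22,23,28,29,30,31): 1⊕0⊕0⊕1⊕0⊕0⊕0⊕0⊕0⊕1⊕0⊕0⊕0⊕0⊕1⊕0 = 0
s8 (pos 8,9,10,11,12,13,14,15,24,25,26,27,28,29,30,31): 1⊕0⊕1⊕1⊕0⊕0⊕0⊕0⊕1⊕0⊕1⊕0⊕0⊕0⊕1⊕0 = 0
s16 (pos 16,17,18,19,20,21,22,23,24,25,26,27,28,29,30,31): 0⊕0⊕0⊕0⊕0⊕1⊕0⊕0⊕1⊕0⊕1⊕0⊕0⊕0⊕1⊕0 = 0
Syndrome s16…s1 = 00000 → no error.
Read data bits from positions 3,5,6,7,9,10,11,12,13,14,15,17,18,19,20,21,22,23,24,25,26,27,28,29,30,31: 00010110000000010010100010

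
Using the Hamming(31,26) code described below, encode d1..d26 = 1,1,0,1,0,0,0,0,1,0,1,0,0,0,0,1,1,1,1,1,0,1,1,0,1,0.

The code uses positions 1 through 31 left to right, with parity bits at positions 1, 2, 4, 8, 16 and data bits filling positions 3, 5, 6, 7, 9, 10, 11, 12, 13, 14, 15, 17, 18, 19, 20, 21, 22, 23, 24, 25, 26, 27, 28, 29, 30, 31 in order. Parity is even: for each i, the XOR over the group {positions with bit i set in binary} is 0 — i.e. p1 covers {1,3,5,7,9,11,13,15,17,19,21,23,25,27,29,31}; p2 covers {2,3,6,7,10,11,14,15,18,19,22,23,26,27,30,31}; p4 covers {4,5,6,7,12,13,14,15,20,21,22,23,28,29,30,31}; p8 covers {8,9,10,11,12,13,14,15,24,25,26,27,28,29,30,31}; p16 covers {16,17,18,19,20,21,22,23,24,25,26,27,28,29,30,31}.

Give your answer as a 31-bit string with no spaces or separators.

Place data at non-parity positions: p1 p2 1 p4 1 0 1 p8 0 0 0 0 1 0 1 p16 0 0 0 0 1 1 1 1 1 0 1 1 0 1 0
p1 (pos 1,3,5,7,9,11,13,15,17,19,21,23,25,27,29,31): XOR of data positions = 1⊕1⊕1⊕0⊕0⊕1⊕1⊕0⊕0⊕1⊕1⊕1⊕1⊕0⊕0 = 1
p2 (pos 2,3,6,7,10,11,14,15,18,19,22,23,26,27,30,31): XOR of data positions = 1⊕0⊕1⊕0⊕0⊕0⊕1⊕0⊕0⊕1⊕1⊕0⊕1⊕1⊕0 = 1
p4 (pos 4,5,6,7,12,13,14,15,20,21,22,23,28,29,30,31): XOR of data positions = 1⊕0⊕1⊕0⊕1⊕0⊕1⊕0⊕1⊕1⊕1⊕1⊕0⊕1⊕0 = 1
p8 (pos 8,9,10,11,12,13,14,15,24,25,26,27,28,29,30,31): XOR of data positions = 0⊕0⊕0⊕0⊕1⊕0⊕1⊕1⊕1⊕0⊕1⊕1⊕0⊕1⊕0 = 1
p16 (pos 16,17,18,19,20,21,22,23,24,25,26,27,28,29,30,31): XOR of data positions = 0⊕0⊕0⊕0⊕1⊕1⊕1⊕1⊕1⊕0⊕1⊕1⊕0⊕1⊕0 = 0
Codeword: 1111101100001010000011111011010

1111101100001010000011111011010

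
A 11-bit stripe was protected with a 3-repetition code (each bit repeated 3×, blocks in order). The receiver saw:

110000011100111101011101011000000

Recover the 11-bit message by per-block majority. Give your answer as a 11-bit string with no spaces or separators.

10101111100

Block 1 (110): 2 ones → 1
Block 2 (000): 0 ones → 0
Block 3 (011): 2 ones → 1
Block 4 (100): 1 one → 0
Block 5 (111): 3 ones → 1
Block 6 (101): 2 ones → 1
Block 7 (011): 2 ones → 1
Block 8 (101): 2 ones → 1
Block 9 (011): 2 ones → 1
Block 10 (000): 0 ones → 0
Block 11 (000): 0 ones → 0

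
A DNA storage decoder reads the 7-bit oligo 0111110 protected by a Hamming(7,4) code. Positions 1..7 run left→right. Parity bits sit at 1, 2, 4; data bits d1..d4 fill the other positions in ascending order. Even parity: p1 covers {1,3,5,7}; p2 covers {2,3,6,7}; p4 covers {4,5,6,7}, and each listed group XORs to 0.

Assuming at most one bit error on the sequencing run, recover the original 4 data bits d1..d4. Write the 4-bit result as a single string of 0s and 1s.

s1 (pos 1,3,5,7): 0⊕1⊕1⊕0 = 0
s2 (pos 2,3,6,7): 1⊕1⊕1⊕0 = 1
s4 (pos 4,5,6,7): 1⊕1⊕1⊕0 = 1
Syndrome s4…s1 = 110 → error at position 6.
Flip position 6: 0111110 → 0111100
Read data bits from positions 3,5,6,7: 1100

1100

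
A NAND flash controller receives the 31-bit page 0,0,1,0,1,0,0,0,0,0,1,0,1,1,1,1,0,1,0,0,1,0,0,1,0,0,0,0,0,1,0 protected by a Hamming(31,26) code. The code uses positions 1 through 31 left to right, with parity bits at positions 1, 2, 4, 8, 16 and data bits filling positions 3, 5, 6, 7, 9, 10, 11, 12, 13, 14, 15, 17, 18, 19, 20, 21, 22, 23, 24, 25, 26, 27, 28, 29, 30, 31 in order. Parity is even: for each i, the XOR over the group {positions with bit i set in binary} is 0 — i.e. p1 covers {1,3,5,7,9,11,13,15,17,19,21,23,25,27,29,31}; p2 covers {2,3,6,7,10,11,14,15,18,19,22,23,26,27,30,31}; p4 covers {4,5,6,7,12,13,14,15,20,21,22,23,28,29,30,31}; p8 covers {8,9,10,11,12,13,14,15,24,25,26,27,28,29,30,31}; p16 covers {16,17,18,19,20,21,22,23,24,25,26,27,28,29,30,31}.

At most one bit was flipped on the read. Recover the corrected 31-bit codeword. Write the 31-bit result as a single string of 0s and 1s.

s1 (pos 1,3,5,7,9,11,13,15,17,19,21,23,25,27,29,31): 0⊕1⊕1⊕0⊕0⊕1⊕1⊕1⊕0⊕0⊕1⊕0⊕0⊕0⊕0⊕0 = 0
s2 (pos 2,3,6,7,10,11,14,15,18,19,22,23,26,27,30,31): 0⊕1⊕0⊕0⊕0⊕1⊕1⊕1⊕1⊕0⊕0⊕0⊕0⊕0⊕1⊕0 = 0
s4 (pos 4,5,6,7,12,13,14,15,20,21,22,23,28,29,30,31): 0⊕1⊕0⊕0⊕0⊕1⊕1⊕1⊕0⊕1⊕0⊕0⊕0⊕0⊕1⊕0 = 0
s8 (pos 8,9,10,11,12,13,14,15,24,25,26,27,28,29,30,31): 0⊕0⊕0⊕1⊕0⊕1⊕1⊕1⊕1⊕0⊕0⊕0⊕0⊕0⊕1⊕0 = 0
s16 (pos 16,17,18,19,20,21,22,23,24,25,26,27,28,29,30,31): 1⊕0⊕1⊕0⊕0⊕1⊕0⊕0⊕1⊕0⊕0⊕0⊕0⊕0⊕1⊕0 = 1
Syndrome s16…s1 = 10000 → error at position 16.
Flip position 16: 0010100000101111010010010000010 → 0010100000101110010010010000010

0010100000101110010010010000010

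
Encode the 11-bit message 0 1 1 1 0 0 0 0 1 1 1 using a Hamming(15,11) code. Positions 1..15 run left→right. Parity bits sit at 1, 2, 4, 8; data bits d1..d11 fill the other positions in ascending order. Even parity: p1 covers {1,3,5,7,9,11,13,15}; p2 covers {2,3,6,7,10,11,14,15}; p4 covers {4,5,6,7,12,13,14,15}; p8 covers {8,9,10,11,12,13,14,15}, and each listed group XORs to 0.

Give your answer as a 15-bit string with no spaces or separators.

000011110000111

Place data at non-parity positions: p1 p2 0 p4 1 1 1 p8 0 0 0 0 1 1 1
p1 (pos 1,3,5,7,9,11,13,15): XOR of data positions = 0⊕1⊕1⊕0⊕0⊕1⊕1 = 0
p2 (pos 2,3,6,7,10,11,14,15): XOR of data positions = 0⊕1⊕1⊕0⊕0⊕1⊕1 = 0
p4 (pos 4,5,6,7,12,13,14,15): XOR of data positions = 1⊕1⊕1⊕0⊕1⊕1⊕1 = 0
p8 (pos 8,9,10,11,12,13,14,15): XOR of data positions = 0⊕0⊕0⊕0⊕1⊕1⊕1 = 1
Codeword: 000011110000111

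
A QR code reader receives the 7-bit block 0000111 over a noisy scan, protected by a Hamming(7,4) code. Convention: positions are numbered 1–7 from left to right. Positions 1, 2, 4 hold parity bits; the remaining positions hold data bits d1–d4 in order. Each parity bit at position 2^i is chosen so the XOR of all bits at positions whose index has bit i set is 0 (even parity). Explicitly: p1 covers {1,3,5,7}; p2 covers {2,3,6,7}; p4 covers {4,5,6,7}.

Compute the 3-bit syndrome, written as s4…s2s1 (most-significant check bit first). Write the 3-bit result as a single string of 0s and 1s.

s1 (pos 1,3,5,7): 0⊕0⊕1⊕1 = 0
s2 (pos 2,3,6,7): 0⊕0⊕1⊕1 = 0
s4 (pos 4,5,6,7): 0⊕1⊕1⊕1 = 1
Syndrome s4…s1 = 100 → error at position 4.

100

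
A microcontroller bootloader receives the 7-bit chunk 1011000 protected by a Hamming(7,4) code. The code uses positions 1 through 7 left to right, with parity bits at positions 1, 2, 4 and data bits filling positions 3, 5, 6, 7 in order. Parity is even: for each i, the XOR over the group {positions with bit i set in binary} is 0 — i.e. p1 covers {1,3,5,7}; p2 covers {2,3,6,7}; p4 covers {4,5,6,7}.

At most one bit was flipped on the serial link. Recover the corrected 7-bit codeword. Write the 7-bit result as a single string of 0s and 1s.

s1 (pos 1,3,5,7): 1⊕1⊕0⊕0 = 0
s2 (pos 2,3,6,7): 0⊕1⊕0⊕0 = 1
s4 (pos 4,5,6,7): 1⊕0⊕0⊕0 = 1
Syndrome s4…s1 = 110 → error at position 6.
Flip position 6: 1011000 → 1011010

1011010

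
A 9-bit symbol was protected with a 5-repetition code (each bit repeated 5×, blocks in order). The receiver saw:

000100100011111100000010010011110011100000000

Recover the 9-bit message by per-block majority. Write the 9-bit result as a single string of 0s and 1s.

001001100

Block 1 (00010): 1 one → 0
Block 2 (01000): 1 one → 0
Block 3 (11111): 5 ones → 1
Block 4 (10000): 1 one → 0
Block 5 (00100): 1 one → 0
Block 6 (10011): 3 ones → 1
Block 7 (11001): 3 ones → 1
Block 8 (11000): 2 ones → 0
Block 9 (00000): 0 ones → 0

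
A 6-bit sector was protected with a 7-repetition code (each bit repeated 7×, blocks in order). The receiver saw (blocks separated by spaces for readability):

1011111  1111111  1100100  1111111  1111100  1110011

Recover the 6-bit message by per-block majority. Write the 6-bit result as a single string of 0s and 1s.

Block 1 (1011111): 6 ones → 1
Block 2 (1111111): 7 ones → 1
Block 3 (1100100): 3 ones → 0
Block 4 (1111111): 7 ones → 1
Block 5 (1111100): 5 ones → 1
Block 6 (1110011): 5 ones → 1

110111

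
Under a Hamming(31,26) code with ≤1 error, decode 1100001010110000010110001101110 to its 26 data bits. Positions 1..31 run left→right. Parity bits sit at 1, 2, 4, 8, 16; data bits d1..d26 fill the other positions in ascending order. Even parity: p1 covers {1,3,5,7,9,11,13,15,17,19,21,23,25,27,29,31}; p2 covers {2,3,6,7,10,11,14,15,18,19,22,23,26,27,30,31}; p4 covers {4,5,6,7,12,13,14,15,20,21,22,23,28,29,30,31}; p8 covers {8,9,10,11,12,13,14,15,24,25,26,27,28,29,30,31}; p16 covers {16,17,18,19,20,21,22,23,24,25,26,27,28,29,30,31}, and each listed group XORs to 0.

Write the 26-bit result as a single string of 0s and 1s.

01011011000010110001101110

s1 (pos 1,3,5,7,9,11,13,15,17,19,21,23,25,27,29,31): 1⊕0⊕0⊕1⊕1⊕1⊕0⊕0⊕0⊕0⊕1⊕0⊕1⊕0⊕1⊕0 = 1
s2 (pos 2,3,6,7,10,11,14,15,18,19,22,23,26,27,30,31): 1⊕0⊕0⊕1⊕0⊕1⊕0⊕0⊕1⊕0⊕0⊕0⊕1⊕0⊕1⊕0 = 0
s4 (pos 4,5,6,7,12,13,14,15,20,21,22,23,28,29,30,31): 0⊕0⊕0⊕1⊕1⊕0⊕0⊕0⊕1⊕1⊕0⊕0⊕1⊕1⊕1⊕0 = 1
s8 (pos 8,9,10,11,12,13,14,15,24,25,26,27,28,29,30,31): 0⊕1⊕0⊕1⊕1⊕0⊕0⊕0⊕0⊕1⊕1⊕0⊕1⊕1⊕1⊕0 = 0
s16 (pos 16,17,18,19,20,21,22,23,24,25,26,27,28,29,30,31): 0⊕0⊕1⊕0⊕1⊕1⊕0⊕0⊕0⊕1⊕1⊕0⊕1⊕1⊕1⊕0 = 0
Syndrome s16…s1 = 00101 → error at position 5.
Flip position 5: 1100001010110000010110001101110 → 1100101010110000010110001101110
Read data bits from positions 3,5,6,7,9,10,11,12,13,14,15,17,18,19,20,21,22,23,24,25,26,27,28,29,30,31: 01011011000010110001101110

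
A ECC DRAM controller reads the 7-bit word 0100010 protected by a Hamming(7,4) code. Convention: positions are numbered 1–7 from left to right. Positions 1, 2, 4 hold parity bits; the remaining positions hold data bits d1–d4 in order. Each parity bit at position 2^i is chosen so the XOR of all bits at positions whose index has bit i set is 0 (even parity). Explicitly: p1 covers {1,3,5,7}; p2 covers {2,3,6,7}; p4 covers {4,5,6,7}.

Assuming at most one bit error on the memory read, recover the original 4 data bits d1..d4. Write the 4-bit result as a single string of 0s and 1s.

s1 (pos 1,3,5,7): 0⊕0⊕0⊕0 = 0
s2 (pos 2,3,6,7): 1⊕0⊕1⊕0 = 0
s4 (pos 4,5,6,7): 0⊕0⊕1⊕0 = 1
Syndrome s4…s1 = 100 → error at position 4.
Flip position 4: 0100010 → 0101010
Read data bits from positions 3,5,6,7: 0010

0010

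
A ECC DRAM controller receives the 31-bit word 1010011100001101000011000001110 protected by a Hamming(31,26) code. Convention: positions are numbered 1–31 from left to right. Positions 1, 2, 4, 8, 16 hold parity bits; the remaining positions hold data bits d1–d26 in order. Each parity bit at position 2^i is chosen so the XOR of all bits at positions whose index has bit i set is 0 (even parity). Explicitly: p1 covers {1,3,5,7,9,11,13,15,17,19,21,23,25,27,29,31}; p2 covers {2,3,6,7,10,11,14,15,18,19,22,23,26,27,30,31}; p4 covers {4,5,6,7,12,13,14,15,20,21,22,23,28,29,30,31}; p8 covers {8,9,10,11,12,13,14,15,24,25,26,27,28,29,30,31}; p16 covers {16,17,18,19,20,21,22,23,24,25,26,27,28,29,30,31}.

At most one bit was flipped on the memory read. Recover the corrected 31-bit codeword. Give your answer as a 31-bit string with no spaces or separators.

1011011100001101000011000001110

s1 (pos 1,3,5,7,9,11,13,15,17,19,21,23,25,27,29,31): 1⊕1⊕0⊕1⊕0⊕0⊕1⊕0⊕0⊕0⊕1⊕0⊕0⊕0⊕1⊕0 = 0
s2 (pos 2,3,6,7,10,11,14,15,18,19,22,23,26,27,30,31): 0⊕1⊕1⊕1⊕0⊕0⊕1⊕0⊕0⊕0⊕1⊕0⊕0⊕0⊕1⊕0 = 0
s4 (pos 4,5,6,7,12,13,14,15,20,21,22,23,28,29,30,31): 0⊕0⊕1⊕1⊕0⊕1⊕1⊕0⊕0⊕1⊕1⊕0⊕1⊕1⊕1⊕0 = 1
s8 (pos 8,9,10,11,12,13,14,15,24,25,26,27,28,29,30,31): 1⊕0⊕0⊕0⊕0⊕1⊕1⊕0⊕0⊕0⊕0⊕0⊕1⊕1⊕1⊕0 = 0
s16 (pos 16,17,18,19,20,21,22,23,24,25,26,27,28,29,30,31): 1⊕0⊕0⊕0⊕0⊕1⊕1⊕0⊕0⊕0⊕0⊕0⊕1⊕1⊕1⊕0 = 0
Syndrome s16…s1 = 00100 → error at position 4.
Flip position 4: 1010011100001101000011000001110 → 1011011100001101000011000001110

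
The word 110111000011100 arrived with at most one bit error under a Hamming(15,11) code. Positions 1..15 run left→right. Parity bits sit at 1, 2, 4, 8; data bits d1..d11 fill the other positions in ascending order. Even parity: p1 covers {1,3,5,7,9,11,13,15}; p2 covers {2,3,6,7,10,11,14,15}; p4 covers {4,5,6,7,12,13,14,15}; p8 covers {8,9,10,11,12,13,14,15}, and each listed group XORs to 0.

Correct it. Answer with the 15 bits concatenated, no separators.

110111000011110

s1 (pos 1,3,5,7,9,11,13,15): 1⊕0⊕1⊕0⊕0⊕1⊕1⊕0 = 0
s2 (pos 2,3,6,7,10,11,14,15): 1⊕0⊕1⊕0⊕0⊕1⊕0⊕0 = 1
s4 (pos 4,5,6,7,12,13,14,15): 1⊕1⊕1⊕0⊕1⊕1⊕0⊕0 = 1
s8 (pos 8,9,10,11,12,13,14,15): 0⊕0⊕0⊕1⊕1⊕1⊕0⊕0 = 1
Syndrome s8…s1 = 1110 → error at position 14.
Flip position 14: 110111000011100 → 110111000011110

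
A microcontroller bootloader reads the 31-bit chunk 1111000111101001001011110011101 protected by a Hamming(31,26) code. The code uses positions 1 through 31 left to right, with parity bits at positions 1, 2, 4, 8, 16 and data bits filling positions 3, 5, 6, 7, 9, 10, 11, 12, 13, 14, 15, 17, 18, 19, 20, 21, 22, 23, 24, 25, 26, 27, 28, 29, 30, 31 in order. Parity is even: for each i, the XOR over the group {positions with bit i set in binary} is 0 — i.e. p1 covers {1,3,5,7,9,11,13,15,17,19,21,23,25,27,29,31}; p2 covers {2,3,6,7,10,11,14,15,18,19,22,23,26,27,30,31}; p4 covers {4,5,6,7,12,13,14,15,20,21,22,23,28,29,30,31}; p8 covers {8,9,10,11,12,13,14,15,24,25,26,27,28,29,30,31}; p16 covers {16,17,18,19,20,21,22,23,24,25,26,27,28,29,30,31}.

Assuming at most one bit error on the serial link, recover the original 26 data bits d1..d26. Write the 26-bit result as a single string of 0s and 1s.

00001110100001011110011101

s1 (pos 1,3,5,7,9,11,13,15,17,19,21,23,25,27,29,31): 1⊕1⊕0⊕0⊕1⊕1⊕1⊕0⊕0⊕1⊕1⊕1⊕0⊕1⊕1⊕1 = 1
s2 (pos 2,3,6,7,10,11,14,15,18,19,22,23,26,27,30,31): 1⊕1⊕0⊕0⊕1⊕1⊕0⊕0⊕0⊕1⊕1⊕1⊕0⊕1⊕0⊕1 = 1
s4 (pos 4,5,6,7,12,13,14,15,20,21,22,23,28,29,30,31): 1⊕0⊕0⊕0⊕0⊕1⊕0⊕0⊕0⊕1⊕1⊕1⊕1⊕1⊕0⊕1 = 0
s8 (pos 8,9,10,11,12,13,14,15,24,25,26,27,28,29,30,31): 1⊕1⊕1⊕1⊕0⊕1⊕0⊕0⊕1⊕0⊕0⊕1⊕1⊕1⊕0⊕1 = 0
s16 (pos 16,17,18,19,20,21,22,23,24,25,26,27,28,29,30,31): 1⊕0⊕0⊕1⊕0⊕1⊕1⊕1⊕1⊕0⊕0⊕1⊕1⊕1⊕0⊕1 = 0
Syndrome s16…s1 = 00011 → error at position 3.
Flip position 3: 1111000111101001001011110011101 → 1101000111101001001011110011101
Read data bits from positions 3,5,6,7,9,10,11,12,13,14,15,17,18,19,20,21,22,23,24,25,26,27,28,29,30,31: 00001110100001011110011101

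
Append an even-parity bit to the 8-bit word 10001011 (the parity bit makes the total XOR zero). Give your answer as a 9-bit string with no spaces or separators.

100010110

XOR of the 8 data bits: 1⊕0⊕0⊕0⊕1⊕0⊕1⊕1 = 0
Parity bit = 0 (so all 9 bits XOR to 0).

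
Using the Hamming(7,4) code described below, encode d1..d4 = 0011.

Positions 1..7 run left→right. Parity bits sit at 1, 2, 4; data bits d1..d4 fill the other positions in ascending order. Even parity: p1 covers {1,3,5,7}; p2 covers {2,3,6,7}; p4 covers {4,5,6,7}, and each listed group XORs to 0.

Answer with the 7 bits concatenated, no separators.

1000011

Place data at non-parity positions: p1 p2 0 p4 0 1 1
p1 (pos 1,3,5,7): XOR of data positions = 0⊕0⊕1 = 1
p2 (pos 2,3,6,7): XOR of data positions = 0⊕1⊕1 = 0
p4 (pos 4,5,6,7): XOR of data positions = 0⊕1⊕1 = 0
Codeword: 1000011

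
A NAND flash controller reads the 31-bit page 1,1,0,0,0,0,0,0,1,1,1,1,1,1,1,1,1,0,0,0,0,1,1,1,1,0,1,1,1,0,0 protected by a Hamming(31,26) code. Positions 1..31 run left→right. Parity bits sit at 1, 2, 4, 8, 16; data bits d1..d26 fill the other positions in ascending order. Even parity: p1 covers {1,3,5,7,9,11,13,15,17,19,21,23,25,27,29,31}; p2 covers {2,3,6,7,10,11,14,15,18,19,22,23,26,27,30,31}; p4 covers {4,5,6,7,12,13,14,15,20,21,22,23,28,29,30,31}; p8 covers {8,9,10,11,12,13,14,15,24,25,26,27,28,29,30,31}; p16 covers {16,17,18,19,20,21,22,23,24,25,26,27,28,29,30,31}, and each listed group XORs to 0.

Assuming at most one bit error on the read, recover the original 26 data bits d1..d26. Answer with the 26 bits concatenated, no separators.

s1 (pos 1,3,5,7,9,11,13,15,17,19,21,23,25,27,29,31): 1⊕0⊕0⊕0⊕1⊕1⊕1⊕1⊕1⊕0⊕0⊕1⊕1⊕1⊕1⊕0 = 0
s2 (pos 2,3,6,7,10,11,14,15,18,19,22,23,26,27,30,31): 1⊕0⊕0⊕0⊕1⊕1⊕1⊕1⊕0⊕0⊕1⊕1⊕0⊕1⊕0⊕0 = 0
s4 (pos 4,5,6,7,12,13,14,15,20,21,22,23,28,29,30,31): 0⊕0⊕0⊕0⊕1⊕1⊕1⊕1⊕0⊕0⊕1⊕1⊕1⊕1⊕0⊕0 = 0
s8 (pos 8,9,10,11,12,13,14,15,24,25,26,27,28,29,30,31): 0⊕1⊕1⊕1⊕1⊕1⊕1⊕1⊕1⊕1⊕0⊕1⊕1⊕1⊕0⊕0 = 0
s16 (pos 16,17,18,19,20,21,22,23,24,25,26,27,28,29,30,31): 1⊕1⊕0⊕0⊕0⊕0⊕1⊕1⊕1⊕1⊕0⊕1⊕1⊕1⊕0⊕0 = 1
Syndrome s16…s1 = 10000 → error at position 16.
Flip position 16: 1100000011111111100001111011100 → 1100000011111110100001111011100
Read data bits from positions 3,5,6,7,9,10,11,12,13,14,15,17,18,19,20,21,22,23,24,25,26,27,28,29,30,31: 00001111111100001111011100

00001111111100001111011100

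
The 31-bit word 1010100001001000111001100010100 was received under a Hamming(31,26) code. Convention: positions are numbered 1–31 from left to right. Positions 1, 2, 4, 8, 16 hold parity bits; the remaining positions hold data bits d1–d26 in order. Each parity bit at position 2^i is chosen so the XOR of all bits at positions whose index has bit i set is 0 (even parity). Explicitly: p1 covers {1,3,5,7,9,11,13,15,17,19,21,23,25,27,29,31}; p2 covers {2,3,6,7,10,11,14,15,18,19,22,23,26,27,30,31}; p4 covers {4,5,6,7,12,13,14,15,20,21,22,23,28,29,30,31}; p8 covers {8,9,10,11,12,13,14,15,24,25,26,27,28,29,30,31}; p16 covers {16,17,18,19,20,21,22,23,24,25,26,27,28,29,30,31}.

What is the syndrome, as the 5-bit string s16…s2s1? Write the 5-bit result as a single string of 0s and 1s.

10111

s1 (pos 1,3,5,7,9,11,13,15,17,19,21,23,25,27,29,31): 1⊕1⊕1⊕0⊕0⊕0⊕1⊕0⊕1⊕1⊕0⊕1⊕0⊕1⊕1⊕0 = 1
s2 (pos 2,3,6,7,10,11,14,15,18,19,22,23,26,27,30,31): 0⊕1⊕0⊕0⊕1⊕0⊕0⊕0⊕1⊕1⊕1⊕1⊕0⊕1⊕0⊕0 = 1
s4 (pos 4,5,6,7,12,13,14,15,20,21,22,23,28,29,30,31): 0⊕1⊕0⊕0⊕0⊕1⊕0⊕0⊕0⊕0⊕1⊕1⊕0⊕1⊕0⊕0 = 1
s8 (pos 8,9,10,11,12,13,14,15,24,25,26,27,28,29,30,31): 0⊕0⊕1⊕0⊕0⊕1⊕0⊕0⊕0⊕0⊕0⊕1⊕0⊕1⊕0⊕0 = 0
s16 (pos 16,17,18,19,20,21,22,23,24,25,26,27,28,29,30,31): 0⊕1⊕1⊕1⊕0⊕0⊕1⊕1⊕0⊕0⊕0⊕1⊕0⊕1⊕0⊕0 = 1
Syndrome s16…s1 = 10111 → error at position 23.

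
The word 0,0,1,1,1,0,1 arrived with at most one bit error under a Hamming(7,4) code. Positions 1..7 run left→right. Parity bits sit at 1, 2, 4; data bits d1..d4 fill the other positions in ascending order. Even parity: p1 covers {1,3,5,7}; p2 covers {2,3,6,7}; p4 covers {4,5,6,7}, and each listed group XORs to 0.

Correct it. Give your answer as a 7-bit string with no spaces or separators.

s1 (pos 1,3,5,7): 0⊕1⊕1⊕1 = 1
s2 (pos 2,3,6,7): 0⊕1⊕0⊕1 = 0
s4 (pos 4,5,6,7): 1⊕1⊕0⊕1 = 1
Syndrome s4…s1 = 101 → error at position 5.
Flip position 5: 0011101 → 0011001

0011001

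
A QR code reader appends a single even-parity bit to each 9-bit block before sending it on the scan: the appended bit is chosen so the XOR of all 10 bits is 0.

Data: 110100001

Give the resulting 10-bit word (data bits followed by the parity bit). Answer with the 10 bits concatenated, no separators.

XOR of the 9 data bits: 1⊕1⊕0⊕1⊕0⊕0⊕0⊕0⊕1 = 0
Parity bit = 0 (so all 10 bits XOR to 0).

1101000010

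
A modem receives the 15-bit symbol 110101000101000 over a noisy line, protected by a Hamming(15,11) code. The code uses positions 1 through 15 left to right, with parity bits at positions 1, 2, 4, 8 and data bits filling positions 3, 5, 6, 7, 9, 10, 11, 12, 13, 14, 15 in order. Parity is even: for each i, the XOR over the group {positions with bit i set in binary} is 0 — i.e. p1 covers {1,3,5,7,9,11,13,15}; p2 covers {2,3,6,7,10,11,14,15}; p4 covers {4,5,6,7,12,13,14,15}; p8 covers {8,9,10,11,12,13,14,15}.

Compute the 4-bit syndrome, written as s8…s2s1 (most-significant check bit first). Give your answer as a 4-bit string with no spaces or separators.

s1 (pos 1,3,5,7,9,11,13,15): 1⊕0⊕0⊕0⊕0⊕0⊕0⊕0 = 1
s2 (pos 2,3,6,7,10,11,14,15): 1⊕0⊕1⊕0⊕1⊕0⊕0⊕0 = 1
s4 (pos 4,5,6,7,12,13,14,15): 1⊕0⊕1⊕0⊕1⊕0⊕0⊕0 = 1
s8 (pos 8,9,10,11,12,13,14,15): 0⊕0⊕1⊕0⊕1⊕0⊕0⊕0 = 0
Syndrome s8…s1 = 0111 → error at position 7.

0111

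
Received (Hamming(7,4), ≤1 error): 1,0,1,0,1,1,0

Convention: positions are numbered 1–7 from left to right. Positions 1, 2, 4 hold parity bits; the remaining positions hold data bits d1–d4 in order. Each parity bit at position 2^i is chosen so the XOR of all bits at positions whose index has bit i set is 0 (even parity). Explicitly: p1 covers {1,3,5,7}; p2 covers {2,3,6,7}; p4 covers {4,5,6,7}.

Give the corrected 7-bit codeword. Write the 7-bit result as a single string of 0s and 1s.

s1 (pos 1,3,5,7): 1⊕1⊕1⊕0 = 1
s2 (pos 2,3,6,7): 0⊕1⊕1⊕0 = 0
s4 (pos 4,5,6,7): 0⊕1⊕1⊕0 = 0
Syndrome s4…s1 = 001 → error at position 1.
Flip position 1: 1010110 → 0010110

0010110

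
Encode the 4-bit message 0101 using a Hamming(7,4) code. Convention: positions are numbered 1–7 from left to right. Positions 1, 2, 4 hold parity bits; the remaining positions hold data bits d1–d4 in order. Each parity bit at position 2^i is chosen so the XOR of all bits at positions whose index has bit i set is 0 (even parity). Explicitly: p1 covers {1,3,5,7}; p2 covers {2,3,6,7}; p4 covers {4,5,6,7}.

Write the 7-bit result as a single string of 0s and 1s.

0100101

Place data at non-parity positions: p1 p2 0 p4 1 0 1
p1 (pos 1,3,5,7): XOR of data positions = 0⊕1⊕1 = 0
p2 (pos 2,3,6,7): XOR of data positions = 0⊕0⊕1 = 1
p4 (pos 4,5,6,7): XOR of data positions = 1⊕0⊕1 = 0
Codeword: 0100101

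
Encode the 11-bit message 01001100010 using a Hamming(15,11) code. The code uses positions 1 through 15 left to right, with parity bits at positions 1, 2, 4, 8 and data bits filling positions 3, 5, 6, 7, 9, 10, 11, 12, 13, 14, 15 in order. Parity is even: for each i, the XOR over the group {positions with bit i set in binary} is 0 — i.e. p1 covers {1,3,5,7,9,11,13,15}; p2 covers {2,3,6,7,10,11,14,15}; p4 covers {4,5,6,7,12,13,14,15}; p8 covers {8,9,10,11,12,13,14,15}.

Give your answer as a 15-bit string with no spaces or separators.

Place data at non-parity positions: p1 p2 0 p4 1 0 0 p8 1 1 0 0 0 1 0
p1 (pos 1,3,5,7,9,11,13,15): XOR of data positions = 0⊕1⊕0⊕1⊕0⊕0⊕0 = 0
p2 (pos 2,3,6,7,10,11,14,15): XOR of data positions = 0⊕0⊕0⊕1⊕0⊕1⊕0 = 0
p4 (pos 4,5,6,7,12,13,14,15): XOR of data positions = 1⊕0⊕0⊕0⊕0⊕1⊕0 = 0
p8 (pos 8,9,10,11,12,13,14,15): XOR of data positions = 1⊕1⊕0⊕0⊕0⊕1⊕0 = 1
Codeword: 000010011100010

000010011100010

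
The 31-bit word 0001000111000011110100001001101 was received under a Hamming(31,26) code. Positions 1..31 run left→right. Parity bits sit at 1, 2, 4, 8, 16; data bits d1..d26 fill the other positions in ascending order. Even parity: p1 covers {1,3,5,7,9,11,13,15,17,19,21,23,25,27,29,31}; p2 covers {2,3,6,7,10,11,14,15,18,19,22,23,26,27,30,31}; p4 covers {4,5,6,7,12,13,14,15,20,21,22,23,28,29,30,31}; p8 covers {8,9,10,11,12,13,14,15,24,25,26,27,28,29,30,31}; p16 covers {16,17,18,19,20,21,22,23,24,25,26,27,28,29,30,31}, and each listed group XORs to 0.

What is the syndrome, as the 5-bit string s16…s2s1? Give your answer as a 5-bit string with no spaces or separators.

s1 (pos 1,3,5,7,9,11,13,15,17,19,21,23,25,27,29,31): 0⊕0⊕0⊕0⊕1⊕0⊕0⊕1⊕1⊕0⊕0⊕0⊕1⊕0⊕1⊕1 = 0
s2 (pos 2,3,6,7,10,11,14,15,18,19,22,23,26,27,30,31): 0⊕0⊕0⊕0⊕1⊕0⊕0⊕1⊕1⊕0⊕0⊕0⊕0⊕0⊕0⊕1 = 0
s4 (pos 4,5,6,7,12,13,14,15,20,21,22,23,28,29,30,31): 1⊕0⊕0⊕0⊕0⊕0⊕0⊕1⊕1⊕0⊕0⊕0⊕1⊕1⊕0⊕1 = 0
s8 (pos 8,9,10,11,12,13,14,15,24,25,26,27,28,29,30,31): 1⊕1⊕1⊕0⊕0⊕0⊕0⊕1⊕0⊕1⊕0⊕0⊕1⊕1⊕0⊕1 = 0
s16 (pos 16,17,18,19,20,21,22,23,24,25,26,27,28,29,30,31): 1⊕1⊕1⊕0⊕1⊕0⊕0⊕0⊕0⊕1⊕0⊕0⊕1⊕1⊕0⊕1 = 0
Syndrome s16…s1 = 00000 → no error.

00000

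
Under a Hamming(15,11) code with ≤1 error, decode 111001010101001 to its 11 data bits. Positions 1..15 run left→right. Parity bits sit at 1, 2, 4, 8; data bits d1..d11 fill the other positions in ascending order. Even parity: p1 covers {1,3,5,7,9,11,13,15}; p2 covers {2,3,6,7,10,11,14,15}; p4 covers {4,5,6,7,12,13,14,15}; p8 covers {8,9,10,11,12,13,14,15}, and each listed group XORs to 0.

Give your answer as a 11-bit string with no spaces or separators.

10110101001

s1 (pos 1,3,5,7,9,11,13,15): 1⊕1⊕0⊕0⊕0⊕0⊕0⊕1 = 1
s2 (pos 2,3,6,7,10,11,14,15): 1⊕1⊕1⊕0⊕1⊕0⊕0⊕1 = 1
s4 (pos 4,5,6,7,12,13,14,15): 0⊕0⊕1⊕0⊕1⊕0⊕0⊕1 = 1
s8 (pos 8,9,10,11,12,13,14,15): 1⊕0⊕1⊕0⊕1⊕0⊕0⊕1 = 0
Syndrome s8…s1 = 0111 → error at position 7.
Flip position 7: 111001010101001 → 111001110101001
Read data bits from positions 3,5,6,7,9,10,11,12,13,14,15: 10110101001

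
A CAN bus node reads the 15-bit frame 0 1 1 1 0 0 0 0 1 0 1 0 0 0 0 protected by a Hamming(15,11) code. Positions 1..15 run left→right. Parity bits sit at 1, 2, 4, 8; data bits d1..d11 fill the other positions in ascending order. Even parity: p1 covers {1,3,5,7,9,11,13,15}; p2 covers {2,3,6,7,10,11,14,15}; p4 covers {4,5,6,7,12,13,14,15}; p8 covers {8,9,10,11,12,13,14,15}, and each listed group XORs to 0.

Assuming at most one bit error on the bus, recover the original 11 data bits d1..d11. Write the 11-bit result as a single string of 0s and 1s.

s1 (pos 1,3,5,7,9,11,13,15): 0⊕1⊕0⊕0⊕1⊕1⊕0⊕0 = 1
s2 (pos 2,3,6,7,10,11,14,15): 1⊕1⊕0⊕0⊕0⊕1⊕0⊕0 = 1
s4 (pos 4,5,6,7,12,13,14,15): 1⊕0⊕0⊕0⊕0⊕0⊕0⊕0 = 1
s8 (pos 8,9,10,11,12,13,14,15): 0⊕1⊕0⊕1⊕0⊕0⊕0⊕0 = 0
Syndrome s8…s1 = 0111 → error at position 7.
Flip position 7: 011100001010000 → 011100101010000
Read data bits from positions 3,5,6,7,9,10,11,12,13,14,15: 10011010000

10011010000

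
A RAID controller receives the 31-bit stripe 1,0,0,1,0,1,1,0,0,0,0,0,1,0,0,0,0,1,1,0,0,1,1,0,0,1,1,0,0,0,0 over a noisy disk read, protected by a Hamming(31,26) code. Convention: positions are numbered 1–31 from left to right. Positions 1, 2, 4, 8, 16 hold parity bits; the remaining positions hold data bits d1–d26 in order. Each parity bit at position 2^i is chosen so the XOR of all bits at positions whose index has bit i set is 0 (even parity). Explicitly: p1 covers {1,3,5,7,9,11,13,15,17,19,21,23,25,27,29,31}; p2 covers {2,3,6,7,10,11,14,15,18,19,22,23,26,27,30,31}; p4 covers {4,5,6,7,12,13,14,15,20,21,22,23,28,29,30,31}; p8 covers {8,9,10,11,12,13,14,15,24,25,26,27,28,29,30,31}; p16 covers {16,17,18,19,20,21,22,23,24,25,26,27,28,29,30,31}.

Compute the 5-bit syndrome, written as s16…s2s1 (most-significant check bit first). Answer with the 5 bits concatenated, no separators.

s1 (pos 1,3,5,7,9,11,13,15,17,19,21,23,25,27,29,31): 1⊕0⊕0⊕1⊕0⊕0⊕1⊕0⊕0⊕1⊕0⊕1⊕0⊕1⊕0⊕0 = 0
s2 (pos 2,3,6,7,10,11,14,15,18,19,22,23,26,27,30,31): 0⊕0⊕1⊕1⊕0⊕0⊕0⊕0⊕1⊕1⊕1⊕1⊕1⊕1⊕0⊕0 = 0
s4 (pos 4,5,6,7,12,13,14,15,20,21,22,23,28,29,30,31): 1⊕0⊕1⊕1⊕0⊕1⊕0⊕0⊕0⊕0⊕1⊕1⊕0⊕0⊕0⊕0 = 0
s8 (pos 8,9,10,11,12,13,14,15,24,25,26,27,28,29,30,31): 0⊕0⊕0⊕0⊕0⊕1⊕0⊕0⊕0⊕0⊕1⊕1⊕0⊕0⊕0⊕0 = 1
s16 (pos 16,17,18,19,20,21,22,23,24,25,26,27,28,29,30,31): 0⊕0⊕1⊕1⊕0⊕0⊕1⊕1⊕0⊕0⊕1⊕1⊕0⊕0⊕0⊕0 = 0
Syndrome s16…s1 = 01000 → error at position 8.

01000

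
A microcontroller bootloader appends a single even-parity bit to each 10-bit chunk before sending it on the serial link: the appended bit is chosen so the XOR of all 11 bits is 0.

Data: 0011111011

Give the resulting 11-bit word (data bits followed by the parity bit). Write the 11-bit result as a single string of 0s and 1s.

XOR of the 10 data bits: 0⊕0⊕1⊕1⊕1⊕1⊕1⊕0⊕1⊕1 = 1
Parity bit = 1 (so all 11 bits XOR to 0).

00111110111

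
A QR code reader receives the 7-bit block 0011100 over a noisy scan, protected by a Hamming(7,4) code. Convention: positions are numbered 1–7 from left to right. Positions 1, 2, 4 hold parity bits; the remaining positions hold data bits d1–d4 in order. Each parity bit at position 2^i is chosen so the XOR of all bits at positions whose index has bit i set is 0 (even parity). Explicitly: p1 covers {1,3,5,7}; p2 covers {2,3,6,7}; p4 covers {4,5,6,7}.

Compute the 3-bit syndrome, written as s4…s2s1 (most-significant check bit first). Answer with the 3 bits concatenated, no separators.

s1 (pos 1,3,5,7): 0⊕1⊕1⊕0 = 0
s2 (pos 2,3,6,7): 0⊕1⊕0⊕0 = 1
s4 (pos 4,5,6,7): 1⊕1⊕0⊕0 = 0
Syndrome s4…s1 = 010 → error at position 2.

010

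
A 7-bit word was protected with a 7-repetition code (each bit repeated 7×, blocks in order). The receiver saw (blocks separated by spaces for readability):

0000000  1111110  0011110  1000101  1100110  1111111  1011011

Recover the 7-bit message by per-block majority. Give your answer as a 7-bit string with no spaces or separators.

Block 1 (0000000): 0 ones → 0
Block 2 (1111110): 6 ones → 1
Block 3 (0011110): 4 ones → 1
Block 4 (1000101): 3 ones → 0
Block 5 (1100110): 4 ones → 1
Block 6 (1111111): 7 ones → 1
Block 7 (1011011): 5 ones → 1

0110111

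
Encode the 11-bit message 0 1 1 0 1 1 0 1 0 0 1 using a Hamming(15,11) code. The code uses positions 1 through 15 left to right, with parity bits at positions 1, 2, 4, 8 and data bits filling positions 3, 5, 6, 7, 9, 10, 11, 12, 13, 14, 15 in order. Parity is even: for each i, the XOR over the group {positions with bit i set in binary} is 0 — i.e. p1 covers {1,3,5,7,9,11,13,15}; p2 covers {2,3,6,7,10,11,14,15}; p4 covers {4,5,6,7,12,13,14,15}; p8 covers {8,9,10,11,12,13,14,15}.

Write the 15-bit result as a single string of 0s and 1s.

Place data at non-parity positions: p1 p2 0 p4 1 1 0 p8 1 1 0 1 0 0 1
p1 (pos 1,3,5,7,9,11,13,15): XOR of data positions = 0⊕1⊕0⊕1⊕0⊕0⊕1 = 1
p2 (pos 2,3,6,7,10,11,14,15): XOR of data positions = 0⊕1⊕0⊕1⊕0⊕0⊕1 = 1
p4 (pos 4,5,6,7,12,13,14,15): XOR of data positions = 1⊕1⊕0⊕1⊕0⊕0⊕1 = 0
p8 (pos 8,9,10,11,12,13,14,15): XOR of data positions = 1⊕1⊕0⊕1⊕0⊕0⊕1 = 0
Codeword: 110011001101001

110011001101001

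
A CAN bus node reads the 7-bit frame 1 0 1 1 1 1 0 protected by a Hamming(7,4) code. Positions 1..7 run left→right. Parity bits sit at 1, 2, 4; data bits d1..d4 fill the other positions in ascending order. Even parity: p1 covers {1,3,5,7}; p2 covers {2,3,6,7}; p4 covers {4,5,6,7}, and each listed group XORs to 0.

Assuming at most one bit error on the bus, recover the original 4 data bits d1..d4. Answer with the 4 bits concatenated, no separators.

1010

s1 (pos 1,3,5,7): 1⊕1⊕1⊕0 = 1
s2 (pos 2,3,6,7): 0⊕1⊕1⊕0 = 0
s4 (pos 4,5,6,7): 1⊕1⊕1⊕0 = 1
Syndrome s4…s1 = 101 → error at position 5.
Flip position 5: 1011110 → 1011010
Read data bits from positions 3,5,6,7: 1010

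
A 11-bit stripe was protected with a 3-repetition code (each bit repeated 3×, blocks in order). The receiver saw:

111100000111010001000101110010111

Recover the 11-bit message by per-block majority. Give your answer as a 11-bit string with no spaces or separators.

10010001101

Block 1 (111): 3 ones → 1
Block 2 (100): 1 one → 0
Block 3 (000): 0 ones → 0
Block 4 (111): 3 ones → 1
Block 5 (010): 1 one → 0
Block 6 (001): 1 one → 0
Block 7 (000): 0 ones → 0
Block 8 (101): 2 ones → 1
Block 9 (110): 2 ones → 1
Block 10 (010): 1 one → 0
Block 11 (111): 3 ones → 1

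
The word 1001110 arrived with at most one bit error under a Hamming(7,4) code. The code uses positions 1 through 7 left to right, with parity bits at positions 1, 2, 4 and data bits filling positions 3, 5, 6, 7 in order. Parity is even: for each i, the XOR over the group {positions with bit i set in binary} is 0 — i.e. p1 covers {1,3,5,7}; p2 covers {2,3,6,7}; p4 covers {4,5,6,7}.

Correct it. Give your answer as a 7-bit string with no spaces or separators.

s1 (pos 1,3,5,7): 1⊕0⊕1⊕0 = 0
s2 (pos 2,3,6,7): 0⊕0⊕1⊕0 = 1
s4 (pos 4,5,6,7): 1⊕1⊕1⊕0 = 1
Syndrome s4…s1 = 110 → error at position 6.
Flip position 6: 1001110 → 1001100

1001100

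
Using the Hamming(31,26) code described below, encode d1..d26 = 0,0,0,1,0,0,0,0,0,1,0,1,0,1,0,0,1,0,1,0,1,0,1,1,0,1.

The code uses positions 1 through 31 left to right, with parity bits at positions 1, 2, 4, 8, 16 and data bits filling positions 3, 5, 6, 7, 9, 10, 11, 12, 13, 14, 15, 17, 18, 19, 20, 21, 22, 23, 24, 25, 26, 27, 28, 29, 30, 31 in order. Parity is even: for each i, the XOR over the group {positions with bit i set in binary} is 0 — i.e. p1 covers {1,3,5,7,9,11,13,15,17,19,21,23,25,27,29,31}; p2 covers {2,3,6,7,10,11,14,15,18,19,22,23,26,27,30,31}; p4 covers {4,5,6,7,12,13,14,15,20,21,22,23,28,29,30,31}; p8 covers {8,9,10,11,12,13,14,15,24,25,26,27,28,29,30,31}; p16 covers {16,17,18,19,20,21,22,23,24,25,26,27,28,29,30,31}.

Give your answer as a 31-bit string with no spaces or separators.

1000001000000100101001010101101

Place data at non-parity positions: p1 p2 0 p4 0 0 1 p8 0 0 0 0 0 1 0 p16 1 0 1 0 0 1 0 1 0 1 0 1 1 0 1
p1 (pos 1,3,5,7,9,11,13,15,17,19,21,23,25,27,29,31): XOR of data positions = 0⊕0⊕1⊕0⊕0⊕0⊕0⊕1⊕1⊕0⊕0⊕0⊕0⊕1⊕1 = 1
p2 (pos 2,3,6,7,10,11,14,15,18,19,22,23,26,27,30,31): XOR of data positions = 0⊕0⊕1⊕0⊕0⊕1⊕0⊕0⊕1⊕1⊕0⊕1⊕0⊕0⊕1 = 0
p4 (pos 4,5,6,7,12,13,14,15,20,21,22,23,28,29,30,31): XOR of data positions = 0⊕0⊕1⊕0⊕0⊕1⊕0⊕0⊕0⊕1⊕0⊕1⊕1⊕0⊕1 = 0
p8 (pos 8,9,10,11,12,13,14,15,24,25,26,27,28,29,30,31): XOR of data positions = 0⊕0⊕0⊕0⊕0⊕1⊕0⊕1⊕0⊕1⊕0⊕1⊕1⊕0⊕1 = 0
p16 (pos 16,17,18,19,20,21,22,23,24,25,26,27,28,29,30,31): XOR of data positions = 1⊕0⊕1⊕0⊕0⊕1⊕0⊕1⊕0⊕1⊕0⊕1⊕1⊕0⊕1 = 0
Codeword: 1000001000000100101001010101101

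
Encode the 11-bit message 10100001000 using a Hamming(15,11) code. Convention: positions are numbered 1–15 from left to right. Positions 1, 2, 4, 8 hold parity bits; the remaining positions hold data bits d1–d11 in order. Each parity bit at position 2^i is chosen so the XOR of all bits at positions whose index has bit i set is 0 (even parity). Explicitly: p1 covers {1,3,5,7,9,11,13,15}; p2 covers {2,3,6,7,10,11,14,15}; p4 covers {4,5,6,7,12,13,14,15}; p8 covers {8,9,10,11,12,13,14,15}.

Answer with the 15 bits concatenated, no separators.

101001010001000

Place data at non-parity positions: p1 p2 1 p4 0 1 0 p8 0 0 0 1 0 0 0
p1 (pos 1,3,5,7,9,11,13,15): XOR of data positions = 1⊕0⊕0⊕0⊕0⊕0⊕0 = 1
p2 (pos 2,3,6,7,10,11,14,15): XOR of data positions = 1⊕1⊕0⊕0⊕0⊕0⊕0 = 0
p4 (pos 4,5,6,7,12,13,14,15): XOR of data positions = 0⊕1⊕0⊕1⊕0⊕0⊕0 = 0
p8 (pos 8,9,10,11,12,13,14,15): XOR of data positions = 0⊕0⊕0⊕1⊕0⊕0⊕0 = 1
Codeword: 101001010001000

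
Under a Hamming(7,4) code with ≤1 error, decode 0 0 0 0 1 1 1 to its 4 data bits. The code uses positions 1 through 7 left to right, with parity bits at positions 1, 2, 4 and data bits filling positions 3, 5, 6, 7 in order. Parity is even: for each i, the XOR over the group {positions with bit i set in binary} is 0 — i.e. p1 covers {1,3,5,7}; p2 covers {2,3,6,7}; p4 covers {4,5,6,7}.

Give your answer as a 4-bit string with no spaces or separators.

s1 (pos 1,3,5,7): 0⊕0⊕1⊕1 = 0
s2 (pos 2,3,6,7): 0⊕0⊕1⊕1 = 0
s4 (pos 4,5,6,7): 0⊕1⊕1⊕1 = 1
Syndrome s4…s1 = 100 → error at position 4.
Flip position 4: 0000111 → 0001111
Read data bits from positions 3,5,6,7: 0111

0111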